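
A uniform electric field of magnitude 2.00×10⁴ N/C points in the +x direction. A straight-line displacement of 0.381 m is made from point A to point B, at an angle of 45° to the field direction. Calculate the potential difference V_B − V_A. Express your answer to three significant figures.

-5390 V

Only the component of displacement along E changes the potential: ΔV = −E·d·cosθ.
ΔV = −(2.00×10⁴ V/m)(0.381 m)cos45° = -5390 V.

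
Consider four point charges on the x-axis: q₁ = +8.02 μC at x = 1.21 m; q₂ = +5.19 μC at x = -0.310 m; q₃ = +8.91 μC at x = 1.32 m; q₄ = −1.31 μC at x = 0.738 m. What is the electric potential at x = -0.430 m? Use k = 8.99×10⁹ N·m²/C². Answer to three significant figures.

4.68×10⁵ V

The total potential is the scalar sum of each charge's contribution, V = Σ kqᵢ/rᵢ.
Distances from the field point to each charge: r₁ = 1.64 m, r₂ = 0.120 m, r₃ = 1.75 m, r₄ = 1.17 m.
V = k[(8.02×10⁻⁶)/(1.64) + (5.19×10⁻⁶)/(0.120) + (8.91×10⁻⁶)/(1.75) + (-1.31×10⁻⁶)/(1.17)] = 4.68×10⁵ V.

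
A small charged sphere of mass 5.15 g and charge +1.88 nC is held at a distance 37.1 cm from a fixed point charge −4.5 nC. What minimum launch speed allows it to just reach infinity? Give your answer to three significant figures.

8.92×10⁻³ m/s

To just escape, total mechanical energy must reach zero at infinity: ½mv²_min + U = 0, so ½mv²_min = −U = |kQq|/r.
|U| = |kQq|/r = (8.99×10⁹ N·m²/C²)(4.50×10⁻⁹)(1.88×10⁻⁹)/(0.371) = 2.05×10⁻⁷ J.
v_min = √(2|U|/m) = √(2·2.05×10⁻⁷/5.15×10⁻³) = 8.92×10⁻³ m/s.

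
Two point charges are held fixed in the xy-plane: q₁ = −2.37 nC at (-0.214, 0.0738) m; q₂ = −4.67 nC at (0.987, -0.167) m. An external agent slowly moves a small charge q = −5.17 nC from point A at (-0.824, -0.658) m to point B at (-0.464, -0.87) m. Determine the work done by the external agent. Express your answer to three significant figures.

For quasistatic motion the external work equals the change in potential energy: W_ext = qΔV = q(V_B − V_A).
At A: distances to the source charges are 0.953 m, 1.88 m; V_A = Σ kqᵢ/rᵢ = -44.7 V.
At B: distances to the source charges are 0.976 m, 1.61 m; V_B = Σ kqᵢ/rᵢ = -47.9 V.
ΔV = V_B − V_A = -3.12 V.
W_ext = qΔV = (-5.17×10⁻⁹ C)(-3.12 V) = 1.61×10⁻⁸ J.

1.61×10⁻⁸ J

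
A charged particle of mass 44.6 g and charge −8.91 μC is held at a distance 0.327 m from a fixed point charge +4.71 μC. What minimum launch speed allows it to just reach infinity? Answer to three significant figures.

7.19 m/s

To just escape, total mechanical energy must reach zero at infinity: ½mv²_min + U = 0, so ½mv²_min = −U = |kQq|/r.
|U| = |kQq|/r = (8.99×10⁹ N·m²/C²)(4.71×10⁻⁶)(8.91×10⁻⁶)/(0.327) = 1.15 J.
v_min = √(2|U|/m) = √(2·1.15/0.0446) = 7.19 m/s.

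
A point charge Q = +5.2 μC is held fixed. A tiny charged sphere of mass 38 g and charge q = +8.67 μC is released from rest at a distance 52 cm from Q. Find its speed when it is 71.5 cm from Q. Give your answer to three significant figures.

Only the electrostatic force acts, so mechanical energy is conserved: ½mv² = U₁ − U₂ = kQq(1/r₁ − 1/r₂).
U₁ − U₂ = (8.99×10⁹ N·m²/C²)(5.20×10⁻⁶ C)(8.67×10⁻⁶ C)(1/0.520 − 1/0.715) = 0.213 J.
v = √(2·0.213/0.0380) = 3.34 m/s.

3.34 m/s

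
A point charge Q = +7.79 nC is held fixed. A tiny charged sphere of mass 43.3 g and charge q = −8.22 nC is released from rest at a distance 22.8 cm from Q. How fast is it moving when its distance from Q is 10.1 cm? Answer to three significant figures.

0.0121 m/s

Only the electrostatic force acts, so mechanical energy is conserved: ½mv² = U₁ − U₂ = kQq(1/r₁ − 1/r₂).
U₁ − U₂ = (8.99×10⁹ N·m²/C²)(7.79×10⁻⁹ C)(-8.22×10⁻⁹ C)(1/0.228 − 1/0.101) = 3.17×10⁻⁶ J.
v = √(2·3.17×10⁻⁶/0.0433) = 0.0121 m/s.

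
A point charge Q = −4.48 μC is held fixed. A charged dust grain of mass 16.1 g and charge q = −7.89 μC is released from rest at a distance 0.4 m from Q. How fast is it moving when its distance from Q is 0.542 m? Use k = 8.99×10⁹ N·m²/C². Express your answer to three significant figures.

Only the electrostatic force acts, so mechanical energy is conserved: ½mv² = U₁ − U₂ = kQq(1/r₁ − 1/r₂).
U₁ − U₂ = (8.99×10⁹ N·m²/C²)(-4.48×10⁻⁶ C)(-7.89×10⁻⁶ C)(1/0.400 − 1/0.542) = 0.208 J.
v = √(2·0.208/0.0161) = 5.08 m/s.

5.08 m/s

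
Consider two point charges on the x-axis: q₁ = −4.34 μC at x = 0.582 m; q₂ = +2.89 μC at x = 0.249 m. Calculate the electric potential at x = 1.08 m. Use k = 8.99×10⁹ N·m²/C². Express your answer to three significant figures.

-4.71×10⁴ V

Electric potential is a scalar, so the contributions from each charge add algebraically: V = Σ kqᵢ/rᵢ.
Distances from the field point to each charge: r₁ = 0.498 m, r₂ = 0.831 m.
V = k[(-4.34×10⁻⁶)/(0.498) + (2.89×10⁻⁶)/(0.831)] = -4.71×10⁴ V.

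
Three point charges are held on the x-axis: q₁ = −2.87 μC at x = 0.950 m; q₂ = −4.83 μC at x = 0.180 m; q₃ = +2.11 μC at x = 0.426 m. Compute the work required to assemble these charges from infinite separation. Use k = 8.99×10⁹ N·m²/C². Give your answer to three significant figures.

-0.314 J

The assembly work is the sum of pairwise potential energies, U = Σ_{i<j} kqᵢqⱼ/rᵢⱼ.
Pair separations: r₁₂ = 0.770 m, r₁₃ = 0.524 m, r₂₃ = 0.246 m.
U = (0.162) + (-0.104) + (-0.372) = -0.314 J.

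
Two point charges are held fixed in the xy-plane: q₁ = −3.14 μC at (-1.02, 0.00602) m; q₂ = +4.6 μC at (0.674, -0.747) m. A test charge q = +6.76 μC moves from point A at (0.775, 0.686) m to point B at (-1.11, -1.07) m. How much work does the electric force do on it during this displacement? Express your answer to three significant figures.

0.118 J

The work done by the electric force is W_field = −ΔU = −q(V_B − V_A) = q(V_A − V_B).
At A: distances to the source charges are 1.92 m, 1.44 m; V_A = Σ kqᵢ/rᵢ = 1.41×10⁴ V.
At B: distances to the source charges are 1.08 m, 1.81 m; V_B = Σ kqᵢ/rᵢ = -3330 V.
ΔV = V_B − V_A = -1.74×10⁴ V.
W_field = −qΔV = −(6.76×10⁻⁶ C)(-1.74×10⁴ V) = 0.118 J.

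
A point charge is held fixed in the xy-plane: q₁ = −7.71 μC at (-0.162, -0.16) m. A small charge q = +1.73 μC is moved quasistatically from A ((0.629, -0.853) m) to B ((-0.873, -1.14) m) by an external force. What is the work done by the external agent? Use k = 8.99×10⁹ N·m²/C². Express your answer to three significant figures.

0.0150 J

For quasistatic motion the external work equals the change in potential energy: W_ext = qΔV = q(V_B − V_A).
At A: distance to the source charge is 1.05 m; V_A = kq₁/r = -6.59×10⁴ V.
At B: distance to the source charge is 1.21 m; V_B = kq₁/r = -5.72×10⁴ V.
ΔV = V_B − V_A = 8660 V.
W_ext = qΔV = (1.73×10⁻⁶ C)(8660 V) = 0.0150 J.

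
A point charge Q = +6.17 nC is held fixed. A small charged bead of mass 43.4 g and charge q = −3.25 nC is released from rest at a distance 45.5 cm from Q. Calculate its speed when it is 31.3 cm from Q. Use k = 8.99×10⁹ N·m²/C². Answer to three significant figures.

Only the electrostatic force acts, so mechanical energy is conserved: ½mv² = U₁ − U₂ = kQq(1/r₁ − 1/r₂).
U₁ − U₂ = (8.99×10⁹ N·m²/C²)(6.17×10⁻⁹ C)(-3.25×10⁻⁹ C)(1/0.455 − 1/0.313) = 1.80×10⁻⁷ J.
v = √(2·1.80×10⁻⁷/0.0434) = 2.88×10⁻³ m/s.

2.88×10⁻³ m/s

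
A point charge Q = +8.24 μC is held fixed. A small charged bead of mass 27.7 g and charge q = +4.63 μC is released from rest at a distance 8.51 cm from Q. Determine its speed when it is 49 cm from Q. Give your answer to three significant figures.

15.5 m/s

Only the electrostatic force acts, so mechanical energy is conserved: ½mv² = U₁ − U₂ = kQq(1/r₁ − 1/r₂).
U₁ − U₂ = (8.99×10⁹ N·m²/C²)(8.24×10⁻⁶ C)(4.63×10⁻⁶ C)(1/0.0851 − 1/0.490) = 3.33 J.
v = √(2·3.33/0.0277) = 15.5 m/s.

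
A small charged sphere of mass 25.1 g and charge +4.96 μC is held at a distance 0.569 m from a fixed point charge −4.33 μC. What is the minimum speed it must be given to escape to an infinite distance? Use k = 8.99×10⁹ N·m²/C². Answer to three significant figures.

5.20 m/s

To just escape, total mechanical energy must reach zero at infinity: ½mv²_min + U = 0, so ½mv²_min = −U = |kQq|/r.
|U| = |kQq|/r = (8.99×10⁹ N·m²/C²)(4.33×10⁻⁶)(4.96×10⁻⁶)/(0.569) = 0.339 J.
v_min = √(2|U|/m) = √(2·0.339/0.0251) = 5.20 m/s.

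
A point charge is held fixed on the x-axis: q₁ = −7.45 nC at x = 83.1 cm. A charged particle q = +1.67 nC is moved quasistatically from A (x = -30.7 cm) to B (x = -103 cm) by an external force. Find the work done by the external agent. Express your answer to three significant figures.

For quasistatic motion the external work equals the change in potential energy: W_ext = qΔV = q(V_B − V_A).
At A: distance to the source charge is 1.14 m; V_A = kq₁/r = -58.9 V.
At B: distance to the source charge is 1.86 m; V_B = kq₁/r = -36.0 V.
ΔV = V_B − V_A = 22.9 V.
W_ext = qΔV = (1.67×10⁻⁹ C)(22.9 V) = 3.82×10⁻⁸ J.

3.82×10⁻⁸ J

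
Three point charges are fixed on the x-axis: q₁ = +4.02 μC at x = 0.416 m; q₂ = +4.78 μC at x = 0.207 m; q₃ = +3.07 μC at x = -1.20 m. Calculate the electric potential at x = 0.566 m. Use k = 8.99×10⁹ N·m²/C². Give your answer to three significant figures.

3.76×10⁵ V

Electric potential is a scalar, so the contributions from each charge add algebraically: V = Σ kqᵢ/rᵢ.
Distances from the field point to each charge: r₁ = 0.150 m, r₂ = 0.359 m, r₃ = 1.77 m.
V = k[(4.02×10⁻⁶)/(0.150) + (4.78×10⁻⁶)/(0.359) + (3.07×10⁻⁶)/(1.77)] = 3.76×10⁵ V.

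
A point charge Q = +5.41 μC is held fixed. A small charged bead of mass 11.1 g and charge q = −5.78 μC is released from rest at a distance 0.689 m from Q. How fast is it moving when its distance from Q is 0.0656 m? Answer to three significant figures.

26.4 m/s

Only the electrostatic force acts, so mechanical energy is conserved: ½mv² = U₁ − U₂ = kQq(1/r₁ − 1/r₂).
U₁ − U₂ = (8.99×10⁹ N·m²/C²)(5.41×10⁻⁶ C)(-5.78×10⁻⁶ C)(1/0.689 − 1/0.0656) = 3.88 J.
v = √(2·3.88/0.0111) = 26.4 m/s.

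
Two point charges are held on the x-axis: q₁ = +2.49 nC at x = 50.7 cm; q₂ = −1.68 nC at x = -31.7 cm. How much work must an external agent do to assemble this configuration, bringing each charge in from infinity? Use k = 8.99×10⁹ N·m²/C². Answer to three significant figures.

The work to assemble the configuration equals its total potential energy, U = Σ kqᵢqⱼ/rᵢⱼ over all pairs.
Pair separations: r₁₂ = 0.824 m.
U = (-4.56×10⁻⁸) = -4.56×10⁻⁸ J.

-4.56×10⁻⁸ J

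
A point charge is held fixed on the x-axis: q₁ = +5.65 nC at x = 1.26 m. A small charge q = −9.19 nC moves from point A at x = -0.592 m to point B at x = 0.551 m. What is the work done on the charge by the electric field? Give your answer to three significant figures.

The work done by the electric force is W_field = −ΔU = −q(V_B − V_A) = q(V_A − V_B).
At A: distance to the source charge is 1.85 m; V_A = kq₁/r = 27.4 V.
At B: distance to the source charge is 0.709 m; V_B = kq₁/r = 71.6 V.
ΔV = V_B − V_A = 44.2 V.
W_field = −qΔV = −(-9.19×10⁻⁹ C)(44.2 V) = 4.06×10⁻⁷ J.

4.06×10⁻⁷ J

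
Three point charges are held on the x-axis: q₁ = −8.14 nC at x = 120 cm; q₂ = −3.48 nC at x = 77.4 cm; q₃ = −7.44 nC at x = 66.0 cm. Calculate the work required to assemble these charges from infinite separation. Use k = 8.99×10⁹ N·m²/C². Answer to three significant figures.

The assembly work is the sum of pairwise potential energies, U = Σ_{i<j} kqᵢqⱼ/rᵢⱼ.
Pair separations: r₁₂ = 0.426 m, r₁₃ = 0.540 m, r₂₃ = 0.114 m.
U = (5.98×10⁻⁷) + (1.01×10⁻⁶) + (2.04×10⁻⁶) = 3.65×10⁻⁶ J.

3.65×10⁻⁶ J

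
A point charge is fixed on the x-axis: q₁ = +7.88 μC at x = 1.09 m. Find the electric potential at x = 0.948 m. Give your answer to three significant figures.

The total potential is the scalar sum of each charge's contribution, V = Σ kqᵢ/rᵢ.
V = k[(7.88×10⁻⁶)/(0.142)] = 4.99×10⁵ V.

4.99×10⁵ V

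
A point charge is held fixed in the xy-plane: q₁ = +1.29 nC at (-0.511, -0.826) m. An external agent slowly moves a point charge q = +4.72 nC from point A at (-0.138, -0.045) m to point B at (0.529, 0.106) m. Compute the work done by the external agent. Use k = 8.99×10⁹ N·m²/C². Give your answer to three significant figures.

-2.40×10⁻⁸ J

For quasistatic motion the external work equals the change in potential energy: W_ext = qΔV = q(V_B − V_A).
At A: distance to the source charge is 0.865 m; V_A = kq₁/r = 13.4 V.
At B: distance to the source charge is 1.40 m; V_B = kq₁/r = 8.30 V.
ΔV = V_B − V_A = -5.09 V.
W_ext = qΔV = (4.72×10⁻⁹ C)(-5.09 V) = -2.40×10⁻⁸ J.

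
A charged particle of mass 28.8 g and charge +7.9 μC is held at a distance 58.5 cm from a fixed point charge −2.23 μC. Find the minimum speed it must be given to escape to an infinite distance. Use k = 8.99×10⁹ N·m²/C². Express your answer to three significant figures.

4.34 m/s

To just escape, total mechanical energy must reach zero at infinity: ½mv²_min + U = 0, so ½mv²_min = −U = |kQq|/r.
|U| = |kQq|/r = (8.99×10⁹ N·m²/C²)(2.23×10⁻⁶)(7.90×10⁻⁶)/(0.585) = 0.271 J.
v_min = √(2|U|/m) = √(2·0.271/0.0288) = 4.34 m/s.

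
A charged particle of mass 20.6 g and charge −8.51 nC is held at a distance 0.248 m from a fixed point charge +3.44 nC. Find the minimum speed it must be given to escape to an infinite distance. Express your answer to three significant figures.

0.0102 m/s

To just escape, total mechanical energy must reach zero at infinity: ½mv²_min + U = 0, so ½mv²_min = −U = |kQq|/r.
|U| = |kQq|/r = (8.99×10⁹ N·m²/C²)(3.44×10⁻⁹)(8.51×10⁻⁹)/(0.248) = 1.06×10⁻⁶ J.
v_min = √(2|U|/m) = √(2·1.06×10⁻⁶/0.0206) = 0.0102 m/s.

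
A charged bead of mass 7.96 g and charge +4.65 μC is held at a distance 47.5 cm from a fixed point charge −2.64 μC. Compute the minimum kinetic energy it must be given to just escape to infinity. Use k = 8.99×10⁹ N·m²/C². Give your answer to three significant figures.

To just escape, total mechanical energy must reach zero at infinity: ½mv²_min + U = 0, so ½mv²_min = −U = |kQq|/r.
|U| = |kQq|/r = (8.99×10⁹ N·m²/C²)(2.64×10⁻⁶)(4.65×10⁻⁶)/(0.475) = 0.232 J.

0.232 J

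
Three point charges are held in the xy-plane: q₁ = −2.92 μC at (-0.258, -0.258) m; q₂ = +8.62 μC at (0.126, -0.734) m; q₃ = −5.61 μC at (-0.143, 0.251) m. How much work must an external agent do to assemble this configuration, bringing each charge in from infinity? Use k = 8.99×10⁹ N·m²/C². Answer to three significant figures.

The work to assemble the configuration equals its total potential energy, U = Σ kqᵢqⱼ/rᵢⱼ over all pairs.
Pair separations: r₁₂ = 0.612 m, r₁₃ = 0.522 m, r₂₃ = 1.02 m.
U = (-0.370) + (0.282) + (-0.426) = -0.514 J.

-0.514 J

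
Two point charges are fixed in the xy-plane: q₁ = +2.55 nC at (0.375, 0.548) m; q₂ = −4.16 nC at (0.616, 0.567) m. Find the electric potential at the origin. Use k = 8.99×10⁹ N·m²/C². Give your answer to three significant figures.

-10.1 V

Electric potential is a scalar, so the contributions from each charge add algebraically: V = Σ kqᵢ/rᵢ.
Distances from the field point to each charge: r₁ = 0.664 m, r₂ = 0.837 m.
V = k[(2.55×10⁻⁹)/(0.664) + (-4.16×10⁻⁹)/(0.837)] = -10.1 V.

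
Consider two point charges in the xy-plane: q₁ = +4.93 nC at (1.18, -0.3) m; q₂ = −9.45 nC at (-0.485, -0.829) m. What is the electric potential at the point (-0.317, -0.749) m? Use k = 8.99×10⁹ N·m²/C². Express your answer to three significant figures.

-428 V

The total potential is the scalar sum of each charge's contribution, V = Σ kqᵢ/rᵢ.
Distances from the field point to each charge: r₁ = 1.56 m, r₂ = 0.186 m.
V = k[(4.93×10⁻⁹)/(1.56) + (-9.45×10⁻⁹)/(0.186)] = -428 V.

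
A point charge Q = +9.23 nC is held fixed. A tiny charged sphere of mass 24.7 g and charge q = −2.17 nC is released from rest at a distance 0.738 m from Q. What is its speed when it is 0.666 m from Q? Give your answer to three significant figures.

Only the electrostatic force acts, so mechanical energy is conserved: ½mv² = U₁ − U₂ = kQq(1/r₁ − 1/r₂).
U₁ − U₂ = (8.99×10⁹ N·m²/C²)(9.23×10⁻⁹ C)(-2.17×10⁻⁹ C)(1/0.738 − 1/0.666) = 2.64×10⁻⁸ J.
v = √(2·2.64×10⁻⁸/0.0247) = 1.46×10⁻³ m/s.

1.46×10⁻³ m/s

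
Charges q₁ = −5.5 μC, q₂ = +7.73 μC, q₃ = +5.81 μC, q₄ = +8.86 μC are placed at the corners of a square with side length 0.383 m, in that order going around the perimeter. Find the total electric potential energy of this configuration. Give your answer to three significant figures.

0.727 J

The assembly work is the sum of pairwise potential energies, U = Σ_{i<j} kqᵢqⱼ/rᵢⱼ.
The four side pairs have separation 0.383 m and the two diagonal pairs 0.542 m.
Summing all 6 pair terms gives U = 0.727 J.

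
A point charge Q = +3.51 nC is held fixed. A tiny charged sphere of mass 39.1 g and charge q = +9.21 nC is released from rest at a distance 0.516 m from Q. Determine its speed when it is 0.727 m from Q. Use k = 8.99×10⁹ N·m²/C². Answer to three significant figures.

2.89×10⁻³ m/s

Only the electrostatic force acts, so mechanical energy is conserved: ½mv² = U₁ − U₂ = kQq(1/r₁ − 1/r₂).
U₁ − U₂ = (8.99×10⁹ N·m²/C²)(3.51×10⁻⁹ C)(9.21×10⁻⁹ C)(1/0.516 − 1/0.727) = 1.63×10⁻⁷ J.
v = √(2·1.63×10⁻⁷/0.0391) = 2.89×10⁻³ m/s.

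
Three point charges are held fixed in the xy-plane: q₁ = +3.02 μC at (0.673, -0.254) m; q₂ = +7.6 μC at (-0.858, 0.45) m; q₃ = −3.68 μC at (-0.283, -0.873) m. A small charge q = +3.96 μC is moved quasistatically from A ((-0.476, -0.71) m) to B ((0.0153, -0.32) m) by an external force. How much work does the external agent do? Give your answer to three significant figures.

0.397 J

For quasistatic motion the external work equals the change in potential energy: W_ext = qΔV = q(V_B − V_A).
At A: distances to the source charges are 1.24 m, 1.22 m, 0.253 m; V_A = Σ kqᵢ/rᵢ = -5.31×10⁴ V.
At B: distances to the source charges are 0.661 m, 1.16 m, 0.628 m; V_B = Σ kqᵢ/rᵢ = 4.71×10⁴ V.
ΔV = V_B − V_A = 1.00×10⁵ V.
W_ext = qΔV = (3.96×10⁻⁶ C)(1.00×10⁵ V) = 0.397 J.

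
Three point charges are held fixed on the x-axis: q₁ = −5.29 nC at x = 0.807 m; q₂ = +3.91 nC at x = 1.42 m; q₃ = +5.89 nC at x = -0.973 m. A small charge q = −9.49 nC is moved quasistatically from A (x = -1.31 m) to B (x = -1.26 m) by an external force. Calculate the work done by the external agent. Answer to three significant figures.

-2.57×10⁻⁷ J

For quasistatic motion the external work equals the change in potential energy: W_ext = qΔV = q(V_B − V_A).
At A: distances to the source charges are 2.12 m, 2.73 m, 0.337 m; V_A = Σ kqᵢ/rᵢ = 148 V.
At B: distances to the source charges are 2.07 m, 2.68 m, 0.287 m; V_B = Σ kqᵢ/rᵢ = 175 V.
ΔV = V_B − V_A = 27.1 V.
W_ext = qΔV = (-9.49×10⁻⁹ C)(27.1 V) = -2.57×10⁻⁷ J.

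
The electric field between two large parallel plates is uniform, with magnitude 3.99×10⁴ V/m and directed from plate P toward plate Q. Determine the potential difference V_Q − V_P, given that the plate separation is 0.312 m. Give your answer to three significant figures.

In a uniform field, potential decreases in the direction of E: ΔV = −E·d for a displacement d parallel to E.
Going from P to Q is a displacement of 0.312 m along the field, so V_Q − V_P = −Ed = -1.24×10⁴ V.

-1.24×10⁴ V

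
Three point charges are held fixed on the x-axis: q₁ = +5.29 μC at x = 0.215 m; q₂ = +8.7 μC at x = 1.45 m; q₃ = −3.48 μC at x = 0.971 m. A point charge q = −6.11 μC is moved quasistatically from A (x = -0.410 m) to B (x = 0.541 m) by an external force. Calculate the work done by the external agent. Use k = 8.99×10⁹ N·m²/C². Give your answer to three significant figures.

-0.389 J

For quasistatic motion the external work equals the change in potential energy: W_ext = qΔV = q(V_B − V_A).
At A: distances to the source charges are 0.625 m, 1.86 m, 1.38 m; V_A = Σ kqᵢ/rᵢ = 9.55×10⁴ V.
At B: distances to the source charges are 0.326 m, 0.909 m, 0.430 m; V_B = Σ kqᵢ/rᵢ = 1.59×10⁵ V.
ΔV = V_B − V_A = 6.37×10⁴ V.
W_ext = qΔV = (-6.11×10⁻⁶ C)(6.37×10⁴ V) = -0.389 J.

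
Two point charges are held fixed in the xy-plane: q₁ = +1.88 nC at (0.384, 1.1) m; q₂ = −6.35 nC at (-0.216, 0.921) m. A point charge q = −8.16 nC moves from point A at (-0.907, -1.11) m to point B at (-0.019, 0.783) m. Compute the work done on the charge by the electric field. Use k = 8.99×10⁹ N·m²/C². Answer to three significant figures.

-1.50×10⁻⁶ J

The work done by the electric force is W_field = −ΔU = −q(V_B − V_A) = q(V_A − V_B).
At A: distances to the source charges are 2.56 m, 2.15 m; V_A = Σ kqᵢ/rᵢ = -20.0 V.
At B: distances to the source charges are 0.513 m, 0.241 m; V_B = Σ kqᵢ/rᵢ = -204 V.
ΔV = V_B − V_A = -184 V.
W_field = −qΔV = −(-8.16×10⁻⁹ C)(-184 V) = -1.50×10⁻⁶ J.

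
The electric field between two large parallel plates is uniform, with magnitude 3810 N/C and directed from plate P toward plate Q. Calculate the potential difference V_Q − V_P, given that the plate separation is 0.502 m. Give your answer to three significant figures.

-1910 V

In a uniform field, potential decreases in the direction of E: ΔV = −E·d for a displacement d parallel to E.
Going from P to Q is a displacement of 0.502 m along the field, so V_Q − V_P = −Ed = -1910 V.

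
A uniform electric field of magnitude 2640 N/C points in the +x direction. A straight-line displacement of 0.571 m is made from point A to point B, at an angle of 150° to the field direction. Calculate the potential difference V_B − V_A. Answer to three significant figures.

1310 V

Only the component of displacement along E changes the potential: ΔV = −E·d·cosθ.
ΔV = −(2640 V/m)(0.571 m)cos150° = 1310 V.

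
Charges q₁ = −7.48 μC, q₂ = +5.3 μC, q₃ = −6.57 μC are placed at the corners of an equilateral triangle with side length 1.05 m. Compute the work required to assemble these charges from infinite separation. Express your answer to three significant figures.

-0.217 J

The assembly work is the sum of pairwise potential energies, U = Σ_{i<j} kqᵢqⱼ/rᵢⱼ.
All three pair separations equal the side length, 1.05 m.
U = (-0.339) + (0.421) + (-0.298) = -0.217 J.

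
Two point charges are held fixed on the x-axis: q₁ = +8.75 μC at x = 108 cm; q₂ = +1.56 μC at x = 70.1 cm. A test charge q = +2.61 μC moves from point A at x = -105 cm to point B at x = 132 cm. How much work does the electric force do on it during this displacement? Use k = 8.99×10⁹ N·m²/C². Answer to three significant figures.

The work done by the electric force is W_field = −ΔU = −q(V_B − V_A) = q(V_A − V_B).
At A: distances to the source charges are 2.13 m, 1.75 m; V_A = Σ kqᵢ/rᵢ = 4.49×10⁴ V.
At B: distances to the source charges are 0.240 m, 0.619 m; V_B = Σ kqᵢ/rᵢ = 3.50×10⁵ V.
ΔV = V_B − V_A = 3.05×10⁵ V.
W_field = −qΔV = −(2.61×10⁻⁶ C)(3.05×10⁵ V) = -0.797 J.

-0.797 J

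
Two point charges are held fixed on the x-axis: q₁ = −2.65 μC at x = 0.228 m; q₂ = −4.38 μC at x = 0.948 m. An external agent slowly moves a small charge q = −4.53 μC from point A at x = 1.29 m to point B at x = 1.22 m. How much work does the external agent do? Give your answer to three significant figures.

0.141 J

For quasistatic motion the external work equals the change in potential energy: W_ext = qΔV = q(V_B − V_A).
At A: distances to the source charges are 1.06 m, 0.342 m; V_A = Σ kqᵢ/rᵢ = -1.38×10⁵ V.
At B: distances to the source charges are 0.992 m, 0.272 m; V_B = Σ kqᵢ/rᵢ = -1.69×10⁵ V.
ΔV = V_B − V_A = -3.12×10⁴ V.
W_ext = qΔV = (-4.53×10⁻⁶ C)(-3.12×10⁴ V) = 0.141 J.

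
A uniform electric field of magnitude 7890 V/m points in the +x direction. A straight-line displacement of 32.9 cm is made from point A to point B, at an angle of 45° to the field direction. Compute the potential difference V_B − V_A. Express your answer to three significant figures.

Only the component of displacement along E changes the potential: ΔV = −E·d·cosθ.
ΔV = −(7890 V/m)(0.329 m)cos45° = -1840 V.

-1840 V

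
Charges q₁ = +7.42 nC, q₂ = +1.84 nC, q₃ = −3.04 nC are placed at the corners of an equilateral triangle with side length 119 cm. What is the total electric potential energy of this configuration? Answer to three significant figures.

-1.10×10⁻⁷ J

The work to assemble the configuration equals its total potential energy, U = Σ kqᵢqⱼ/rᵢⱼ over all pairs.
All three pair separations equal the side length, 1.19 m.
U = (1.03×10⁻⁷) + (-1.70×10⁻⁷) + (-4.23×10⁻⁸) = -1.10×10⁻⁷ J.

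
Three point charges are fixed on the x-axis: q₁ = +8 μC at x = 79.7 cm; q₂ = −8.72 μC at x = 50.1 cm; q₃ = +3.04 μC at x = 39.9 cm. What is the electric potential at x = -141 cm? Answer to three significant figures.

6670 V

The total potential is the scalar sum of each charge's contribution, V = Σ kqᵢ/rᵢ.
Distances from the field point to each charge: r₁ = 2.21 m, r₂ = 1.91 m, r₃ = 1.81 m.
V = k[(8.00×10⁻⁶)/(2.21) + (-8.72×10⁻⁶)/(1.91) + (3.04×10⁻⁶)/(1.81)] = 6670 V.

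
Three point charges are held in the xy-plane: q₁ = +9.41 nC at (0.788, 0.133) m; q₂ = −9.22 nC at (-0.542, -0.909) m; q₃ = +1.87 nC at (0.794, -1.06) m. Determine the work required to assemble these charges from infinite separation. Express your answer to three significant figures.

-4.44×10⁻⁷ J

The assembly work is the sum of pairwise potential energies, U = Σ_{i<j} kqᵢqⱼ/rᵢⱼ.
Pair separations: r₁₂ = 1.69 m, r₁₃ = 1.19 m, r₂₃ = 1.34 m.
U = (-4.62×10⁻⁷) + (1.33×10⁻⁷) + (-1.15×10⁻⁷) = -4.44×10⁻⁷ J.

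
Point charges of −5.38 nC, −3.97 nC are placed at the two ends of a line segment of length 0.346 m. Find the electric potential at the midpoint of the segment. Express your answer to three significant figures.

-486 V

The total potential is the scalar sum of each charge's contribution, V = Σ kqᵢ/rᵢ.
Each charge is 0.173 m from the midpoint.
V = k[(-5.38×10⁻⁹)/(0.173) + (-3.97×10⁻⁹)/(0.173)] = -486 V.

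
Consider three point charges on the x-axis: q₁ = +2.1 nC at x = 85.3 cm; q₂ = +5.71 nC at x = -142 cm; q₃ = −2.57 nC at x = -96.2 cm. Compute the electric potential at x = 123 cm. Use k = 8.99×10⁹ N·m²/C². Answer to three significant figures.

Electric potential is a scalar, so the contributions from each charge add algebraically: V = Σ kqᵢ/rᵢ.
Distances from the field point to each charge: r₁ = 0.377 m, r₂ = 2.65 m, r₃ = 2.19 m.
V = k[(2.10×10⁻⁹)/(0.377) + (5.71×10⁻⁹)/(2.65) + (-2.57×10⁻⁹)/(2.19)] = 58.9 V.

58.9 V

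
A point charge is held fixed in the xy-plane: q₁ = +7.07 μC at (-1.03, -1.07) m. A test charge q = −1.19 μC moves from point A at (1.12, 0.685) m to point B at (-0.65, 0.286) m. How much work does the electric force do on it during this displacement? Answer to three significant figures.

The work done by the electric force is W_field = −ΔU = −q(V_B − V_A) = q(V_A − V_B).
At A: distance to the source charge is 2.78 m; V_A = kq₁/r = 2.29×10⁴ V.
At B: distance to the source charge is 1.41 m; V_B = kq₁/r = 4.51×10⁴ V.
ΔV = V_B − V_A = 2.22×10⁴ V.
W_field = −qΔV = −(-1.19×10⁻⁶ C)(2.22×10⁴ V) = 0.0265 J.

0.0265 J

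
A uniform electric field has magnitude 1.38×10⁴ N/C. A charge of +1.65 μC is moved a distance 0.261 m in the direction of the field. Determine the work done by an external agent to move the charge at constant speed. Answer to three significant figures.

-5.94×10⁻³ J

The potential change for a displacement 0.261 m in the direction of the field is ΔV = −Ed = -3600 V.
W_ext = qΔV = -5.94×10⁻³ J.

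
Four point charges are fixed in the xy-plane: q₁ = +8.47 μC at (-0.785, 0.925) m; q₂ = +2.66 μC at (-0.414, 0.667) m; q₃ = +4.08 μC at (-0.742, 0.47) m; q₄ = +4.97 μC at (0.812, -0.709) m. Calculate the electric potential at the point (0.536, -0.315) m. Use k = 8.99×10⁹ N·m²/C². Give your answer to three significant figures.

1.77×10⁵ V

The total potential is the scalar sum of each charge's contribution, V = Σ kqᵢ/rᵢ.
Distances from the field point to each charge: r₁ = 1.81 m, r₂ = 1.37 m, r₃ = 1.50 m, r₄ = 0.481 m.
V = k[(8.47×10⁻⁶)/(1.81) + (2.66×10⁻⁶)/(1.37) + (4.08×10⁻⁶)/(1.50) + (4.97×10⁻⁶)/(0.481)] = 1.77×10⁵ V.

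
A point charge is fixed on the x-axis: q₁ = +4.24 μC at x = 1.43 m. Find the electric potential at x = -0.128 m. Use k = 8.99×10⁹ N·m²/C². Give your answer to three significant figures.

2.45×10⁴ V

Electric potential is a scalar, so the contributions from each charge add algebraically: V = Σ kqᵢ/rᵢ.
V = k[(4.24×10⁻⁶)/(1.56)] = 2.45×10⁴ V.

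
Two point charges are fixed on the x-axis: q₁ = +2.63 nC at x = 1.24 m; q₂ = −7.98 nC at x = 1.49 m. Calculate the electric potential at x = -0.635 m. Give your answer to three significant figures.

-21.2 V

Electric potential is a scalar, so the contributions from each charge add algebraically: V = Σ kqᵢ/rᵢ.
Distances from the field point to each charge: r₁ = 1.88 m, r₂ = 2.12 m.
V = k[(2.63×10⁻⁹)/(1.88) + (-7.98×10⁻⁹)/(2.12)] = -21.2 V.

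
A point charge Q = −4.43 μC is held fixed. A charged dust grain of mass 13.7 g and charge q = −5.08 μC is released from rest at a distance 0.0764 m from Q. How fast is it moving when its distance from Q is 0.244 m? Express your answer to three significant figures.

16.3 m/s

Only the electrostatic force acts, so mechanical energy is conserved: ½mv² = U₁ − U₂ = kQq(1/r₁ − 1/r₂).
U₁ − U₂ = (8.99×10⁹ N·m²/C²)(-4.43×10⁻⁶ C)(-5.08×10⁻⁶ C)(1/0.0764 − 1/0.244) = 1.82 J.
v = √(2·1.82/0.0137) = 16.3 m/s.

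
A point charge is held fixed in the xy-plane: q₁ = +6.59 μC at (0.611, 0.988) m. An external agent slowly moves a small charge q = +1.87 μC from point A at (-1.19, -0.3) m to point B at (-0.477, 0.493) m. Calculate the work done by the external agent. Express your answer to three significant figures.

0.0426 J

For quasistatic motion the external work equals the change in potential energy: W_ext = qΔV = q(V_B − V_A).
At A: distance to the source charge is 2.21 m; V_A = kq₁/r = 2.68×10⁴ V.
At B: distance to the source charge is 1.20 m; V_B = kq₁/r = 4.96×10⁴ V.
ΔV = V_B − V_A = 2.28×10⁴ V.
W_ext = qΔV = (1.87×10⁻⁶ C)(2.28×10⁴ V) = 0.0426 J.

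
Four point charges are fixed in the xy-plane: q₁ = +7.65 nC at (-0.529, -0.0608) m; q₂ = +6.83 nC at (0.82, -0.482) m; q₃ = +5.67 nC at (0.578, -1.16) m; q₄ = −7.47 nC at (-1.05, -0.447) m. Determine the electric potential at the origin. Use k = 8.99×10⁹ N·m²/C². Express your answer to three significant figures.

The total potential is the scalar sum of each charge's contribution, V = Σ kqᵢ/rᵢ.
Distances from the field point to each charge: r₁ = 0.532 m, r₂ = 0.951 m, r₃ = 1.30 m, r₄ = 1.14 m.
V = k[(7.65×10⁻⁹)/(0.532) + (6.83×10⁻⁹)/(0.951) + (5.67×10⁻⁹)/(1.30) + (-7.47×10⁻⁹)/(1.14)] = 174 V.

174 V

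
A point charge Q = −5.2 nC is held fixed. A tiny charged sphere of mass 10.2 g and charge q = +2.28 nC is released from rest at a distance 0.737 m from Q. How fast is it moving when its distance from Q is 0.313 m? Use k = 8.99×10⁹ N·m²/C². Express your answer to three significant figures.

6.20×10⁻³ m/s

Only the electrostatic force acts, so mechanical energy is conserved: ½mv² = U₁ − U₂ = kQq(1/r₁ − 1/r₂).
U₁ − U₂ = (8.99×10⁹ N·m²/C²)(-5.20×10⁻⁹ C)(2.28×10⁻⁹ C)(1/0.737 − 1/0.313) = 1.96×10⁻⁷ J.
v = √(2·1.96×10⁻⁷/0.0102) = 6.20×10⁻³ m/s.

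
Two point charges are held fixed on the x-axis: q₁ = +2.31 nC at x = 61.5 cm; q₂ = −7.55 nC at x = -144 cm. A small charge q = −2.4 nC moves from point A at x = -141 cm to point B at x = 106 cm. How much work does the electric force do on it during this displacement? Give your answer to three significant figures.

5.45×10⁻⁶ J

The work done by the electric force is W_field = −ΔU = −q(V_B − V_A) = q(V_A − V_B).
At A: distances to the source charges are 2.02 m, 0.0300 m; V_A = Σ kqᵢ/rᵢ = -2250 V.
At B: distances to the source charges are 0.445 m, 2.50 m; V_B = Σ kqᵢ/rᵢ = 19.5 V.
ΔV = V_B − V_A = 2270 V.
W_field = −qΔV = −(-2.40×10⁻⁹ C)(2270 V) = 5.45×10⁻⁶ J.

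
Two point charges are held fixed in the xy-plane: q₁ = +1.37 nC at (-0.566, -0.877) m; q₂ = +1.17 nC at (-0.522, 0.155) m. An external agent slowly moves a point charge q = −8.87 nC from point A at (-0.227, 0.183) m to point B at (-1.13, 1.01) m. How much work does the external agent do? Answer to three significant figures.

2.69×10⁻⁷ J

For quasistatic motion the external work equals the change in potential energy: W_ext = qΔV = q(V_B − V_A).
At A: distances to the source charges are 1.11 m, 0.296 m; V_A = Σ kqᵢ/rᵢ = 46.6 V.
At B: distances to the source charges are 1.97 m, 1.05 m; V_B = Σ kqᵢ/rᵢ = 16.3 V.
ΔV = V_B − V_A = -30.3 V.
W_ext = qΔV = (-8.87×10⁻⁹ C)(-30.3 V) = 2.69×10⁻⁷ J.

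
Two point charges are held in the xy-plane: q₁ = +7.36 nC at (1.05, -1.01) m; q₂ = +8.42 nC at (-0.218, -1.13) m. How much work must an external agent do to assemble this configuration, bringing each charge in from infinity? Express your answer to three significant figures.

4.37×10⁻⁷ J

The assembly work is the sum of pairwise potential energies, U = Σ_{i<j} kqᵢqⱼ/rᵢⱼ.
Pair separations: r₁₂ = 1.27 m.
U = (4.37×10⁻⁷) = 4.37×10⁻⁷ J.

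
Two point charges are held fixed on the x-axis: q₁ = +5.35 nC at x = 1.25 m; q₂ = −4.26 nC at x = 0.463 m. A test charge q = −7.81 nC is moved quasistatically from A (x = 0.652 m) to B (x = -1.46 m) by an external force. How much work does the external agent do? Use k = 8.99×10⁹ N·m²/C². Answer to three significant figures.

-9.37×10⁻⁷ J

For quasistatic motion the external work equals the change in potential energy: W_ext = qΔV = q(V_B − V_A).
At A: distances to the source charges are 0.598 m, 0.189 m; V_A = Σ kqᵢ/rᵢ = -122 V.
At B: distances to the source charges are 2.71 m, 1.92 m; V_B = Σ kqᵢ/rᵢ = -2.17 V.
ΔV = V_B − V_A = 120 V.
W_ext = qΔV = (-7.81×10⁻⁹ C)(120 V) = -9.37×10⁻⁷ J.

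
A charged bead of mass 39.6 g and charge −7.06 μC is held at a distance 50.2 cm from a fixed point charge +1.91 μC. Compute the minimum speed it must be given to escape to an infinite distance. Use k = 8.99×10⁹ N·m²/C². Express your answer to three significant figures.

To just escape, total mechanical energy must reach zero at infinity: ½mv²_min + U = 0, so ½mv²_min = −U = |kQq|/r.
|U| = |kQq|/r = (8.99×10⁹ N·m²/C²)(1.91×10⁻⁶)(7.06×10⁻⁶)/(0.502) = 0.241 J.
v_min = √(2|U|/m) = √(2·0.241/0.0396) = 3.49 m/s.

3.49 m/s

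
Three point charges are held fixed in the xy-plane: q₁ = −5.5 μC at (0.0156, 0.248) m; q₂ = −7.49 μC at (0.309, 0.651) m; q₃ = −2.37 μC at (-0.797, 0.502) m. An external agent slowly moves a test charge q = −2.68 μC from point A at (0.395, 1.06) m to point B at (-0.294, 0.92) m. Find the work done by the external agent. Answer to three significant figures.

For quasistatic motion the external work equals the change in potential energy: W_ext = qΔV = q(V_B − V_A).
At A: distances to the source charges are 0.896 m, 0.418 m, 1.32 m; V_A = Σ kqᵢ/rᵢ = -2.32×10⁵ V.
At B: distances to the source charges are 0.740 m, 0.660 m, 0.654 m; V_B = Σ kqᵢ/rᵢ = -2.01×10⁵ V.
ΔV = V_B − V_A = 3.11×10⁴ V.
W_ext = qΔV = (-2.68×10⁻⁶ C)(3.11×10⁴ V) = -0.0833 J.

-0.0833 J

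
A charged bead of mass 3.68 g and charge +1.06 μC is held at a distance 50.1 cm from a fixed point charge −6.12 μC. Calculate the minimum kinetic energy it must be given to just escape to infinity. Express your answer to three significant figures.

To just escape, total mechanical energy must reach zero at infinity: ½mv²_min + U = 0, so ½mv²_min = −U = |kQq|/r.
|U| = |kQq|/r = (8.99×10⁹ N·m²/C²)(6.12×10⁻⁶)(1.06×10⁻⁶)/(0.501) = 0.116 J.

0.116 J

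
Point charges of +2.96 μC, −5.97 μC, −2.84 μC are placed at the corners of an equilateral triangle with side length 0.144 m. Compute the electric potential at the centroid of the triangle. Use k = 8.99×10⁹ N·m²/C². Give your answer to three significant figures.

Electric potential is a scalar, so the contributions from each charge add algebraically: V = Σ kqᵢ/rᵢ.
The distance from each vertex to the centroid is a/√3 = 0.0831 m.
V = k[(2.96×10⁻⁶)/(0.0831) + (-5.97×10⁻⁶)/(0.0831) + (-2.84×10⁻⁶)/(0.0831)] = -6.33×10⁵ V.

-6.33×10⁵ V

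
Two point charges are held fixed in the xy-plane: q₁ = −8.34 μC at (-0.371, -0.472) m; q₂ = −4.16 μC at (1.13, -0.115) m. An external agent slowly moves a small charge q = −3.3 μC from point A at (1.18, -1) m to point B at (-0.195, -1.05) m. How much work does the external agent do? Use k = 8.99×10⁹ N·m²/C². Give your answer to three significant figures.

0.195 J

For quasistatic motion the external work equals the change in potential energy: W_ext = qΔV = q(V_B − V_A).
At A: distances to the source charges are 1.64 m, 0.886 m; V_A = Σ kqᵢ/rᵢ = -8.80×10⁴ V.
At B: distances to the source charges are 0.604 m, 1.62 m; V_B = Σ kqᵢ/rᵢ = -1.47×10⁵ V.
ΔV = V_B − V_A = -5.92×10⁴ V.
W_ext = qΔV = (-3.30×10⁻⁶ C)(-5.92×10⁴ V) = 0.195 J.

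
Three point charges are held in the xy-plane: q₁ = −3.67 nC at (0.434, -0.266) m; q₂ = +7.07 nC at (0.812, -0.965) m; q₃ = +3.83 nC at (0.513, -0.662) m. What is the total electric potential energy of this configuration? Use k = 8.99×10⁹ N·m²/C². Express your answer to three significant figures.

The assembly work is the sum of pairwise potential energies, U = Σ_{i<j} kqᵢqⱼ/rᵢⱼ.
Pair separations: r₁₂ = 0.795 m, r₁₃ = 0.404 m, r₂₃ = 0.426 m.
U = (-2.94×10⁻⁷) + (-3.13×10⁻⁷) + (5.72×10⁻⁷) = -3.46×10⁻⁸ J.

-3.46×10⁻⁸ J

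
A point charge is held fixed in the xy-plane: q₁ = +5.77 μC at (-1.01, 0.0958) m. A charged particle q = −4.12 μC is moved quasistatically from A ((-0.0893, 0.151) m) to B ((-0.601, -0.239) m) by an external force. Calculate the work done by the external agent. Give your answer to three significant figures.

For quasistatic motion the external work equals the change in potential energy: W_ext = qΔV = q(V_B − V_A).
At A: distance to the source charge is 0.922 m; V_A = kq₁/r = 5.62×10⁴ V.
At B: distance to the source charge is 0.529 m; V_B = kq₁/r = 9.81×10⁴ V.
ΔV = V_B − V_A = 4.19×10⁴ V.
W_ext = qΔV = (-4.12×10⁻⁶ C)(4.19×10⁴ V) = -0.173 J.

-0.173 J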